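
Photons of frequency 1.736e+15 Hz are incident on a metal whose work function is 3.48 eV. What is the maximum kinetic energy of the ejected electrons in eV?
3.6995 eV

Using Einstein's photoelectric equation: KE_max = hf - φ

First, calculate the photon energy:
E_photon = hf = (6.626×10⁻³⁴ J·s)(1.736e+15 Hz)
E_photon = 7.1795 eV

Then, the maximum kinetic energy:
KE_max = E_photon - φ = 7.1795 eV - 3.48 eV = 3.6995 eV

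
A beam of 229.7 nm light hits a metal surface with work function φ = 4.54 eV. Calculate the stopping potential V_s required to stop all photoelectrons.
0.8577 V

The stopping potential V_s satisfies: eV_s = KE_max

First, find KE_max using Einstein's equation:
E_photon = hc/λ = 5.3977 eV
KE_max = E_photon - φ = 5.3977 - 4.54 = 0.8577 eV

Since eV_s = KE_max:
V_s = KE_max/e = 0.8577 V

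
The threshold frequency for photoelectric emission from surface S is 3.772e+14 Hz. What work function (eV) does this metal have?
1.56 eV

At the threshold frequency, photon energy equals work function:
φ = hf₀

Calculating:
φ = (6.626×10⁻³⁴ J·s)(3.772e+14 Hz)
φ = 1.56 eV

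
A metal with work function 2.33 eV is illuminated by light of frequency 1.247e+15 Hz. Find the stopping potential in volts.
2.8272 V

The stopping potential V_s satisfies: eV_s = KE_max

First, find KE_max using Einstein's equation:
E_photon = hf = (6.626×10⁻³⁴ J·s)(1.247e+15 Hz) = 5.1572 eV
KE_max = E_photon - φ = 5.1572 - 2.33 = 2.8272 eV

Since eV_s = KE_max:
V_s = KE_max/e = 2.8272 V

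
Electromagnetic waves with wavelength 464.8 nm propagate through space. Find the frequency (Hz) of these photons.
6.4499e+14 Hz

Using the wave equation: c = fλ

Solving for frequency:
f = c/λ = (3×10⁸ m/s) / (464.8×10⁻⁹ m)
f = 6.4499e+14 Hz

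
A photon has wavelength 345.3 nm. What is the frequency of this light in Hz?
8.6821e+14 Hz

Using the wave equation: c = fλ

Solving for frequency:
f = c/λ = (3×10⁸ m/s) / (345.3×10⁻⁹ m)
f = 8.6821e+14 Hz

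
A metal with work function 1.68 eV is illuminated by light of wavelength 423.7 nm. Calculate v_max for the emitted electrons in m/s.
6.6210e+05 m/s

First, find the maximum kinetic energy:
E_photon = hc/λ = 2.9262 eV
KE_max = E_photon - φ = 2.9262 - 1.68 = 1.2462 eV

Convert to Joules: KE_max = 1.2462 × 1.602×10⁻¹⁹ J = 1.9967e-19 J

Then use KE = ½mv² to find velocity:
v = √(2·KE/m) = √(2 × 1.9967e-19 J / 9.109e-31 kg)
v = 6.6210e+05 m/s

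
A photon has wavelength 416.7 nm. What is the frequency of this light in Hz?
7.1944e+14 Hz

Using the wave equation: c = fλ

Solving for frequency:
f = c/λ = (3×10⁸ m/s) / (416.7×10⁻⁹ m)
f = 7.1944e+14 Hz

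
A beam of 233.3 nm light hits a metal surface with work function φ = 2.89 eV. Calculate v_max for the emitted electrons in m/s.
9.2347e+05 m/s

First, find the maximum kinetic energy:
E_photon = hc/λ = 5.3144 eV
KE_max = E_photon - φ = 5.3144 - 2.89 = 2.4244 eV

Convert to Joules: KE_max = 2.4244 × 1.602×10⁻¹⁹ J = 3.8843e-19 J

Then use KE = ½mv² to find velocity:
v = √(2·KE/m) = √(2 × 3.8843e-19 J / 9.109e-31 kg)
v = 9.2347e+05 m/s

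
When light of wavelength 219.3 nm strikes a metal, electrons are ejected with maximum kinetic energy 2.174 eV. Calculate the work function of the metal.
3.48 eV

From Einstein's photoelectric equation: KE_max = hf - φ = hc/λ - φ

Rearranging for φ:
φ = hc/λ - KE_max

Calculate photon energy:
E_photon = hc/λ = 5.6536 eV

Therefore:
φ = 5.6536 - 2.174 = 3.48 eV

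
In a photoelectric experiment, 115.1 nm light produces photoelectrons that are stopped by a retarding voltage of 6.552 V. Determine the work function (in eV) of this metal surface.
4.22 eV

The stopping potential gives the maximum kinetic energy: KE_max = eV_s = 6.552 eV

From Einstein's photoelectric equation: KE_max = hc/λ - φ
Rearranging: φ = hc/λ - KE_max

Calculate photon energy:
E_photon = hc/λ = (6.626×10⁻³⁴ J·s)(3×10⁸ m/s) / (115.1×10⁻⁹ m) = 10.7719 eV

Therefore:
φ = 10.7719 - 6.552 = 4.22 eV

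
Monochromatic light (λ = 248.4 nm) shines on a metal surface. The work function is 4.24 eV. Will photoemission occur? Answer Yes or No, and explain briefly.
Yes

For photoemission, the photon energy must exceed the work function.

Photon energy: E = hc/λ = 4.9913 eV
Work function: φ = 4.24 eV

Since E_photon (4.9913 eV) > φ (4.24 eV), photoemission WILL occur.
The threshold wavelength is λ₀ = hc/φ = 292.4 nm.
Since 248.4 nm < 292.4 nm, the light has sufficient energy.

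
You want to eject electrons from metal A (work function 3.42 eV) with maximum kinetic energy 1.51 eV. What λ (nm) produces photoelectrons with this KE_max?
251.49 nm

From Einstein's equation: KE_max = hc/λ - φ

Rearranging for λ:
hc/λ = KE_max + φ
λ = hc/(KE_max + φ)

Required photon energy:
E_photon = KE_max + φ = 1.51 + 3.42 = 4.93 eV

Required wavelength:
λ = hc/E_photon = (6.626×10⁻³⁴)(3×10⁸) / (4.93 × 1.602×10⁻¹⁹)
λ = 251.49 nm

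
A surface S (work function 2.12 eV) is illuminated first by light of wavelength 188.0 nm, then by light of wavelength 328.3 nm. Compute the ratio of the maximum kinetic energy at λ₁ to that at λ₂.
2.7013

Using Einstein's equation: KE_max = hc/λ - φ

For λ₁ = 188.0 nm:
E₁ = hc/λ₁ = 6.5949 eV
KE₁ = E₁ - φ = 6.5949 - 2.12 = 4.4749 eV

For λ₂ = 328.3 nm:
E₂ = hc/λ₂ = 3.7766 eV
KE₂ = E₂ - φ = 3.7766 - 2.12 = 1.6566 eV

Ratio: KE₁/KE₂ = 4.4749/1.6566 = 2.7013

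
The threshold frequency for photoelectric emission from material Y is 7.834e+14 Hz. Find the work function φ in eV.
3.24 eV

At the threshold frequency, photon energy equals work function:
φ = hf₀

Calculating:
φ = (6.626×10⁻³⁴ J·s)(7.834e+14 Hz)
φ = 3.24 eV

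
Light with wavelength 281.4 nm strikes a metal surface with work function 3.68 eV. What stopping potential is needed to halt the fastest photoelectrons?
0.7260 V

The stopping potential V_s satisfies: eV_s = KE_max

First, find KE_max using Einstein's equation:
E_photon = hc/λ = 4.4060 eV
KE_max = E_photon - φ = 4.4060 - 3.68 = 0.7260 eV

Since eV_s = KE_max:
V_s = KE_max/e = 0.7260 V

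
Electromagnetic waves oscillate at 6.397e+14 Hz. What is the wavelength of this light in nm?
468.65 nm

Using the wave equation: c = fλ

Solving for wavelength:
λ = c/f = (3×10⁸ m/s) / (6.397e+14 Hz)
λ = 468.65 nm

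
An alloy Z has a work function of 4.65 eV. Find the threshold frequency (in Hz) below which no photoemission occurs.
1.1244e+15 Hz

The threshold frequency is when the photon energy equals the work function:
hf₀ = φ

Solving for f₀:
f₀ = φ/h = (4.65 eV × 1.602×10⁻¹⁹ J/eV) / (6.626×10⁻³⁴ J·s)
f₀ = 1.1244e+15 Hz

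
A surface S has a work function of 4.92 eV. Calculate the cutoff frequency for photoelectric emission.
1.1897e+15 Hz

The threshold frequency is when the photon energy equals the work function:
hf₀ = φ

Solving for f₀:
f₀ = φ/h = (4.92 eV × 1.602×10⁻¹⁹ J/eV) / (6.626×10⁻³⁴ J·s)
f₀ = 1.1897e+15 Hz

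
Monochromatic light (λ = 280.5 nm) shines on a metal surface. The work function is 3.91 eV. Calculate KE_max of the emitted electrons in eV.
0.5101 eV

Using Einstein's photoelectric equation: KE_max = hf - φ = hc/λ - φ

First, calculate the photon energy:
E_photon = hc/λ = (6.626×10⁻³⁴ J·s)(3×10⁸ m/s) / (280.5×10⁻⁹ m)
E_photon = 4.4201 eV

Then, the maximum kinetic energy:
KE_max = E_photon - φ = 4.4201 eV - 3.91 eV = 0.5101 eV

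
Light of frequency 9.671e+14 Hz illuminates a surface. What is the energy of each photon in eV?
3.9996 eV

Using E = hf:

E = hf = (6.626×10⁻³⁴ J·s)(9.671e+14 Hz)
E = 3.9996 eV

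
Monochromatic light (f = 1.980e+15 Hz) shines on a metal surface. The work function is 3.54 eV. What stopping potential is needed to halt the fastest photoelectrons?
4.6486 V

The stopping potential V_s satisfies: eV_s = KE_max

First, find KE_max using Einstein's equation:
E_photon = hf = (6.626×10⁻³⁴ J·s)(1.980e+15 Hz) = 8.1886 eV
KE_max = E_photon - φ = 8.1886 - 3.54 = 4.6486 eV

Since eV_s = KE_max:
V_s = KE_max/e = 4.6486 V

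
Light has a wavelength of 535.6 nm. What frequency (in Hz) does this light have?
5.5973e+14 Hz

Using the wave equation: c = fλ

Solving for frequency:
f = c/λ = (3×10⁸ m/s) / (535.6×10⁻⁹ m)
f = 5.5973e+14 Hz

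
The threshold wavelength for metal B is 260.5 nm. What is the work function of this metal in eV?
4.76 eV

At the threshold wavelength, photon energy equals work function:
φ = hc/λ₀

Calculating:
φ = (6.626×10⁻³⁴ J·s)(3×10⁸ m/s) / (260.5×10⁻⁹ m)
φ = 4.76 eV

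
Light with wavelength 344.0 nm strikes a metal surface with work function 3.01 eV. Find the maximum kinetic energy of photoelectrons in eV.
0.5942 eV

Using Einstein's photoelectric equation: KE_max = hf - φ = hc/λ - φ

First, calculate the photon energy:
E_photon = hc/λ = (6.626×10⁻³⁴ J·s)(3×10⁸ m/s) / (344.0×10⁻⁹ m)
E_photon = 3.6042 eV

Then, the maximum kinetic energy:
KE_max = E_photon - φ = 3.6042 eV - 3.01 eV = 0.5942 eV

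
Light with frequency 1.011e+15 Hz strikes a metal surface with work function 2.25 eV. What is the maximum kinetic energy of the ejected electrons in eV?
1.9312 eV

Using Einstein's photoelectric equation: KE_max = hf - φ

First, calculate the photon energy:
E_photon = hf = (6.626×10⁻³⁴ J·s)(1.011e+15 Hz)
E_photon = 4.1812 eV

Then, the maximum kinetic energy:
KE_max = E_photon - φ = 4.1812 eV - 2.25 eV = 1.9312 eV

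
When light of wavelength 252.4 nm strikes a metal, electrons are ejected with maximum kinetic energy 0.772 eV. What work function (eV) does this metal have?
4.14 eV

From Einstein's photoelectric equation: KE_max = hf - φ = hc/λ - φ

Rearranging for φ:
φ = hc/λ - KE_max

Calculate photon energy:
E_photon = hc/λ = 4.9122 eV

Therefore:
φ = 4.9122 - 0.772 = 4.14 eV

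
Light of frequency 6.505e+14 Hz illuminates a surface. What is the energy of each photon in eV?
2.6903 eV

Using E = hf:

E = hf = (6.626×10⁻³⁴ J·s)(6.505e+14 Hz)
E = 2.6903 eV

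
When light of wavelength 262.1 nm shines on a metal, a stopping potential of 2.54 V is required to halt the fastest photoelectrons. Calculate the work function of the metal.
2.19 eV

The stopping potential gives the maximum kinetic energy: KE_max = eV_s = 2.54 eV

From Einstein's photoelectric equation: KE_max = hc/λ - φ
Rearranging: φ = hc/λ - KE_max

Calculate photon energy:
E_photon = hc/λ = (6.626×10⁻³⁴ J·s)(3×10⁸ m/s) / (262.1×10⁻⁹ m) = 4.7304 eV

Therefore:
φ = 4.7304 - 2.54 = 2.19 eV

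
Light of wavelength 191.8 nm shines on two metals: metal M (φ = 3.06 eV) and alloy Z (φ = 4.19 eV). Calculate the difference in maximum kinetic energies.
1.1300 eV

Using KE_max = hc/λ - φ for each metal:

Photon energy: E = hc/λ = 6.4642 eV

For metal M (φ₁ = 3.06 eV):
KE₁ = E - φ₁ = 6.4642 - 3.06 = 3.4042 eV

For alloy Z (φ₂ = 4.19 eV):
KE₂ = E - φ₂ = 6.4642 - 4.19 = 2.2742 eV

Difference:
ΔKE = KE₁ - KE₂ = 3.4042 - 2.2742 = 1.1300 eV

Note: The difference equals the difference in work functions: 4.19 - 3.06 = 1.13 eV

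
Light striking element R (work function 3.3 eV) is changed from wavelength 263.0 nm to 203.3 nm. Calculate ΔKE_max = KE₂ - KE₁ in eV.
1.3844 eV

Using Einstein's equation: KE_max = hc/λ - φ

For λ₁ = 263.0 nm:
KE₁ = hc/λ₁ - φ = 4.7142 - 3.3 = 1.4142 eV

For λ₂ = 203.3 nm:
KE₂ = hc/λ₂ - φ = 6.0986 - 3.3 = 2.7986 eV

Change in KE:
ΔKE = KE₂ - KE₁ = 2.7986 - 1.4142 = 1.3844 eV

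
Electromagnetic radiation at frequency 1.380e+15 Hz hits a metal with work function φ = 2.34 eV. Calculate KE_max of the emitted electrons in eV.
3.3672 eV

Using Einstein's photoelectric equation: KE_max = hf - φ

First, calculate the photon energy:
E_photon = hf = (6.626×10⁻³⁴ J·s)(1.380e+15 Hz)
E_photon = 5.7072 eV

Then, the maximum kinetic energy:
KE_max = E_photon - φ = 5.7072 eV - 2.34 eV = 3.3672 eV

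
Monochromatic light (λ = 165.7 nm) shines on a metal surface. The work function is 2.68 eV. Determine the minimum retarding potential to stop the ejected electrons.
4.8025 V

The stopping potential V_s satisfies: eV_s = KE_max

First, find KE_max using Einstein's equation:
E_photon = hc/λ = 7.4825 eV
KE_max = E_photon - φ = 7.4825 - 2.68 = 4.8025 eV

Since eV_s = KE_max:
V_s = KE_max/e = 4.8025 V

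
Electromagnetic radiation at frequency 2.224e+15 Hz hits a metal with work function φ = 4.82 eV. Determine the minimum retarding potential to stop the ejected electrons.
4.3777 V

The stopping potential V_s satisfies: eV_s = KE_max

First, find KE_max using Einstein's equation:
E_photon = hf = (6.626×10⁻³⁴ J·s)(2.224e+15 Hz) = 9.1977 eV
KE_max = E_photon - φ = 9.1977 - 4.82 = 4.3777 eV

Since eV_s = KE_max:
V_s = KE_max/e = 4.3777 V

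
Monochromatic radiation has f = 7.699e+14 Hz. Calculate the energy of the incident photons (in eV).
3.1841 eV

Using E = hf:

E = hf = (6.626×10⁻³⁴ J·s)(7.699e+14 Hz)
E = 3.1841 eV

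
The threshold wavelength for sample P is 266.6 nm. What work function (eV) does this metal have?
4.65 eV

At the threshold wavelength, photon energy equals work function:
φ = hc/λ₀

Calculating:
φ = (6.626×10⁻³⁴ J·s)(3×10⁸ m/s) / (266.6×10⁻⁹ m)
φ = 4.65 eV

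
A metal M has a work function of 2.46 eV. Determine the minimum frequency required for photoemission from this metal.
5.9483e+14 Hz

The threshold frequency is when the photon energy equals the work function:
hf₀ = φ

Solving for f₀:
f₀ = φ/h = (2.46 eV × 1.602×10⁻¹⁹ J/eV) / (6.626×10⁻³⁴ J·s)
f₀ = 5.9483e+14 Hz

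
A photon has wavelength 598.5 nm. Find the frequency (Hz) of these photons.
5.0091e+14 Hz

Using the wave equation: c = fλ

Solving for frequency:
f = c/λ = (3×10⁸ m/s) / (598.5×10⁻⁹ m)
f = 5.0091e+14 Hz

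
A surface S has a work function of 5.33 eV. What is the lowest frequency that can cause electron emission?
1.2888e+15 Hz

The threshold frequency is when the photon energy equals the work function:
hf₀ = φ

Solving for f₀:
f₀ = φ/h = (5.33 eV × 1.602×10⁻¹⁹ J/eV) / (6.626×10⁻³⁴ J·s)
f₀ = 1.2888e+15 Hz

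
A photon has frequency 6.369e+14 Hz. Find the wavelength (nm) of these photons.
470.71 nm

Using the wave equation: c = fλ

Solving for wavelength:
λ = c/f = (3×10⁸ m/s) / (6.369e+14 Hz)
λ = 470.71 nm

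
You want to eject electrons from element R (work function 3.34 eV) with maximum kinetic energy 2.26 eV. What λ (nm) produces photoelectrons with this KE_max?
221.40 nm

From Einstein's equation: KE_max = hc/λ - φ

Rearranging for λ:
hc/λ = KE_max + φ
λ = hc/(KE_max + φ)

Required photon energy:
E_photon = KE_max + φ = 2.26 + 3.34 = 5.60 eV

Required wavelength:
λ = hc/E_photon = (6.626×10⁻³⁴)(3×10⁸) / (5.60 × 1.602×10⁻¹⁹)
λ = 221.40 nm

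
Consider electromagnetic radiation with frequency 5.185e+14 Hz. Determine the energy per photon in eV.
2.1443 eV

Using E = hf:

E = hf = (6.626×10⁻³⁴ J·s)(5.185e+14 Hz)
E = 2.1443 eV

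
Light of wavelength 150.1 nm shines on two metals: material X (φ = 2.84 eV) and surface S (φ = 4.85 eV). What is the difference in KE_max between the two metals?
2.0100 eV

Using KE_max = hc/λ - φ for each metal:

Photon energy: E = hc/λ = 8.2601 eV

For material X (φ₁ = 2.84 eV):
KE₁ = E - φ₁ = 8.2601 - 2.84 = 5.4201 eV

For surface S (φ₂ = 4.85 eV):
KE₂ = E - φ₂ = 8.2601 - 4.85 = 3.4101 eV

Difference:
ΔKE = KE₁ - KE₂ = 5.4201 - 3.4101 = 2.0100 eV

Note: The difference equals the difference in work functions: 4.85 - 2.84 = 2.01 eV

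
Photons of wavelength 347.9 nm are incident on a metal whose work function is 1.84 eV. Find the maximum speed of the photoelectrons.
7.7870e+05 m/s

First, find the maximum kinetic energy:
E_photon = hc/λ = 3.5638 eV
KE_max = E_photon - φ = 3.5638 - 1.84 = 1.7238 eV

Convert to Joules: KE_max = 1.7238 × 1.602×10⁻¹⁹ J = 2.7618e-19 J

Then use KE = ½mv² to find velocity:
v = √(2·KE/m) = √(2 × 2.7618e-19 J / 9.109e-31 kg)
v = 7.7870e+05 m/s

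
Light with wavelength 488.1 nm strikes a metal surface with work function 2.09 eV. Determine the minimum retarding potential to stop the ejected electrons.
0.4501 V

The stopping potential V_s satisfies: eV_s = KE_max

First, find KE_max using Einstein's equation:
E_photon = hc/λ = 2.5401 eV
KE_max = E_photon - φ = 2.5401 - 2.09 = 0.4501 eV

Since eV_s = KE_max:
V_s = KE_max/e = 0.4501 V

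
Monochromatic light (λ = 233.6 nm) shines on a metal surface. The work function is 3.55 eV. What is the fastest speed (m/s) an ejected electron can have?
7.8628e+05 m/s

First, find the maximum kinetic energy:
E_photon = hc/λ = 5.3075 eV
KE_max = E_photon - φ = 5.3075 - 3.55 = 1.7575 eV

Convert to Joules: KE_max = 1.7575 × 1.602×10⁻¹⁹ J = 2.8159e-19 J

Then use KE = ½mv² to find velocity:
v = √(2·KE/m) = √(2 × 2.8159e-19 J / 9.109e-31 kg)
v = 7.8628e+05 m/s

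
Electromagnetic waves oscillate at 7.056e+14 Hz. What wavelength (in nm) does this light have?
424.88 nm

Using the wave equation: c = fλ

Solving for wavelength:
λ = c/f = (3×10⁸ m/s) / (7.056e+14 Hz)
λ = 424.88 nm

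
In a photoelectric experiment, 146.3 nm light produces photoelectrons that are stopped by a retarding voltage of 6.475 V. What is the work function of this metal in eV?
2.00 eV

The stopping potential gives the maximum kinetic energy: KE_max = eV_s = 6.475 eV

From Einstein's photoelectric equation: KE_max = hc/λ - φ
Rearranging: φ = hc/λ - KE_max

Calculate photon energy:
E_photon = hc/λ = (6.626×10⁻³⁴ J·s)(3×10⁸ m/s) / (146.3×10⁻⁹ m) = 8.4747 eV

Therefore:
φ = 8.4747 - 6.475 = 2.00 eV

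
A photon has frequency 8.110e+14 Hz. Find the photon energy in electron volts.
3.3540 eV

Using E = hf:

E = hf = (6.626×10⁻³⁴ J·s)(8.110e+14 Hz)
E = 3.3540 eV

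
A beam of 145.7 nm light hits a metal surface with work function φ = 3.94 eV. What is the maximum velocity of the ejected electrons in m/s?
1.2678e+06 m/s

First, find the maximum kinetic energy:
E_photon = hc/λ = 8.5096 eV
KE_max = E_photon - φ = 8.5096 - 3.94 = 4.5696 eV

Convert to Joules: KE_max = 4.5696 × 1.602×10⁻¹⁹ J = 7.3212e-19 J

Then use KE = ½mv² to find velocity:
v = √(2·KE/m) = √(2 × 7.3212e-19 J / 9.109e-31 kg)
v = 1.2678e+06 m/s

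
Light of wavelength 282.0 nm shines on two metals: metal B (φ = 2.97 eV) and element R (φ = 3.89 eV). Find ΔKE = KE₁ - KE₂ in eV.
0.9200 eV

Using KE_max = hc/λ - φ for each metal:

Photon energy: E = hc/λ = 4.3966 eV

For metal B (φ₁ = 2.97 eV):
KE₁ = E - φ₁ = 4.3966 - 2.97 = 1.4266 eV

For element R (φ₂ = 3.89 eV):
KE₂ = E - φ₂ = 4.3966 - 3.89 = 0.5066 eV

Difference:
ΔKE = KE₁ - KE₂ = 1.4266 - 0.5066 = 0.9200 eV

Note: The difference equals the difference in work functions: 3.89 - 2.97 = 0.92 eV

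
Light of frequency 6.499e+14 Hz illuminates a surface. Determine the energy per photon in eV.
2.6878 eV

Using E = hf:

E = hf = (6.626×10⁻³⁴ J·s)(6.499e+14 Hz)
E = 2.6878 eV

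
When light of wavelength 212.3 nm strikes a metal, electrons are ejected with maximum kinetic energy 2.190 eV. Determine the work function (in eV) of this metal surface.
3.65 eV

From Einstein's photoelectric equation: KE_max = hf - φ = hc/λ - φ

Rearranging for φ:
φ = hc/λ - KE_max

Calculate photon energy:
E_photon = hc/λ = 5.8400 eV

Therefore:
φ = 5.8400 - 2.190 = 3.65 eV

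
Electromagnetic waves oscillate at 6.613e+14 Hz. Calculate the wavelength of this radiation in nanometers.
453.34 nm

Using the wave equation: c = fλ

Solving for wavelength:
λ = c/f = (3×10⁸ m/s) / (6.613e+14 Hz)
λ = 453.34 nm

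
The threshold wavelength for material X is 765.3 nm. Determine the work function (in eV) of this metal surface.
1.62 eV

At the threshold wavelength, photon energy equals work function:
φ = hc/λ₀

Calculating:
φ = (6.626×10⁻³⁴ J·s)(3×10⁸ m/s) / (765.3×10⁻⁹ m)
φ = 1.62 eV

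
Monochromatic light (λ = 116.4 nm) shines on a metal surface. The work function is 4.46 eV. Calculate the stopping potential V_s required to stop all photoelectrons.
6.1916 V

The stopping potential V_s satisfies: eV_s = KE_max

First, find KE_max using Einstein's equation:
E_photon = hc/λ = 10.6516 eV
KE_max = E_photon - φ = 10.6516 - 4.46 = 6.1916 eV

Since eV_s = KE_max:
V_s = KE_max/e = 6.1916 V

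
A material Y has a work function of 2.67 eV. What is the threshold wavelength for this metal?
464.36 nm

The threshold wavelength is when the photon energy equals the work function:
hc/λ₀ = φ

Solving for λ₀:
λ₀ = hc/φ = (6.626×10⁻³⁴ J·s)(3×10⁸ m/s) / (2.67 eV × 1.602×10⁻¹⁹ J/eV)
λ₀ = 464.36 nm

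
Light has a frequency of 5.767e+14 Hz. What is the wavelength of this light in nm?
519.84 nm

Using the wave equation: c = fλ

Solving for wavelength:
λ = c/f = (3×10⁸ m/s) / (5.767e+14 Hz)
λ = 519.84 nm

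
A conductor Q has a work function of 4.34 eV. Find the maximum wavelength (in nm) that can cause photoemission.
285.68 nm

The threshold wavelength is when the photon energy equals the work function:
hc/λ₀ = φ

Solving for λ₀:
λ₀ = hc/φ = (6.626×10⁻³⁴ J·s)(3×10⁸ m/s) / (4.34 eV × 1.602×10⁻¹⁹ J/eV)
λ₀ = 285.68 nm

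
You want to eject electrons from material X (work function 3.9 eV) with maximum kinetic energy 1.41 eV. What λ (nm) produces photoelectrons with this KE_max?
233.49 nm

From Einstein's equation: KE_max = hc/λ - φ

Rearranging for λ:
hc/λ = KE_max + φ
λ = hc/(KE_max + φ)

Required photon energy:
E_photon = KE_max + φ = 1.41 + 3.9 = 5.31 eV

Required wavelength:
λ = hc/E_photon = (6.626×10⁻³⁴)(3×10⁸) / (5.31 × 1.602×10⁻¹⁹)
λ = 233.49 nm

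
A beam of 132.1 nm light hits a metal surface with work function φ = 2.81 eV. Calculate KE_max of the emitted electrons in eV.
6.5756 eV

Using Einstein's photoelectric equation: KE_max = hf - φ = hc/λ - φ

First, calculate the photon energy:
E_photon = hc/λ = (6.626×10⁻³⁴ J·s)(3×10⁸ m/s) / (132.1×10⁻⁹ m)
E_photon = 9.3856 eV

Then, the maximum kinetic energy:
KE_max = E_photon - φ = 9.3856 eV - 2.81 eV = 6.5756 eV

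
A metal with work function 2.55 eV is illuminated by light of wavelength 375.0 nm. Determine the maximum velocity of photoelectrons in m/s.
5.1577e+05 m/s

First, find the maximum kinetic energy:
E_photon = hc/λ = 3.3062 eV
KE_max = E_photon - φ = 3.3062 - 2.55 = 0.7562 eV

Convert to Joules: KE_max = 0.7562 × 1.602×10⁻¹⁹ J = 1.2116e-19 J

Then use KE = ½mv² to find velocity:
v = √(2·KE/m) = √(2 × 1.2116e-19 J / 9.109e-31 kg)
v = 5.1577e+05 m/s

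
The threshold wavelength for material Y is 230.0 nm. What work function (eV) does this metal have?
5.39 eV

At the threshold wavelength, photon energy equals work function:
φ = hc/λ₀

Calculating:
φ = (6.626×10⁻³⁴ J·s)(3×10⁸ m/s) / (230.0×10⁻⁹ m)
φ = 5.39 eV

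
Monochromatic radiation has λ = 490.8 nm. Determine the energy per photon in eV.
2.5262 eV

Using E = hf = hc/λ:

E = hc/λ = (6.626×10⁻³⁴ J·s)(3×10⁸ m/s) / (490.8×10⁻⁹ m)
E = 2.5262 eV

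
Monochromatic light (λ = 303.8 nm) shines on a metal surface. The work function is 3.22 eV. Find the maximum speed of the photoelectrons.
5.5037e+05 m/s

First, find the maximum kinetic energy:
E_photon = hc/λ = 4.0811 eV
KE_max = E_photon - φ = 4.0811 - 3.22 = 0.8611 eV

Convert to Joules: KE_max = 0.8611 × 1.602×10⁻¹⁹ J = 1.3797e-19 J

Then use KE = ½mv² to find velocity:
v = √(2·KE/m) = √(2 × 1.3797e-19 J / 9.109e-31 kg)
v = 5.5037e+05 m/s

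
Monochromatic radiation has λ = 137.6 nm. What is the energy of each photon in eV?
9.0105 eV

Using E = hf = hc/λ:

E = hc/λ = (6.626×10⁻³⁴ J·s)(3×10⁸ m/s) / (137.6×10⁻⁹ m)
E = 9.0105 eV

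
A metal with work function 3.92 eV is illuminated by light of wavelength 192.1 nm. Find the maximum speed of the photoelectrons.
9.4415e+05 m/s

First, find the maximum kinetic energy:
E_photon = hc/λ = 6.4541 eV
KE_max = E_photon - φ = 6.4541 - 3.92 = 2.5341 eV

Convert to Joules: KE_max = 2.5341 × 1.602×10⁻¹⁹ J = 4.0602e-19 J

Then use KE = ½mv² to find velocity:
v = √(2·KE/m) = √(2 × 4.0602e-19 J / 9.109e-31 kg)
v = 9.4415e+05 m/s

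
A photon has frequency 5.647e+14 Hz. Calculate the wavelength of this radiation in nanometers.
530.89 nm

Using the wave equation: c = fλ

Solving for wavelength:
λ = c/f = (3×10⁸ m/s) / (5.647e+14 Hz)
λ = 530.89 nm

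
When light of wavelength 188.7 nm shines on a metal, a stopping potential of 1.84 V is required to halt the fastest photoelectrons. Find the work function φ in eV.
4.73 eV

The stopping potential gives the maximum kinetic energy: KE_max = eV_s = 1.84 eV

From Einstein's photoelectric equation: KE_max = hc/λ - φ
Rearranging: φ = hc/λ - KE_max

Calculate photon energy:
E_photon = hc/λ = (6.626×10⁻³⁴ J·s)(3×10⁸ m/s) / (188.7×10⁻⁹ m) = 6.5704 eV

Therefore:
φ = 6.5704 - 1.84 = 4.73 eV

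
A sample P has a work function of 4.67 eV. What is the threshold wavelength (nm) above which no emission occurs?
265.49 nm

The threshold wavelength is when the photon energy equals the work function:
hc/λ₀ = φ

Solving for λ₀:
λ₀ = hc/φ = (6.626×10⁻³⁴ J·s)(3×10⁸ m/s) / (4.67 eV × 1.602×10⁻¹⁹ J/eV)
λ₀ = 265.49 nm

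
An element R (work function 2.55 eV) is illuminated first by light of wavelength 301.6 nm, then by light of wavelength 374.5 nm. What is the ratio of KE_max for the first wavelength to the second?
2.0520

Using Einstein's equation: KE_max = hc/λ - φ

For λ₁ = 301.6 nm:
E₁ = hc/λ₁ = 4.1109 eV
KE₁ = E₁ - φ = 4.1109 - 2.55 = 1.5609 eV

For λ₂ = 374.5 nm:
E₂ = hc/λ₂ = 3.3107 eV
KE₂ = E₂ - φ = 3.3107 - 2.55 = 0.7607 eV

Ratio: KE₁/KE₂ = 1.5609/0.7607 = 2.0520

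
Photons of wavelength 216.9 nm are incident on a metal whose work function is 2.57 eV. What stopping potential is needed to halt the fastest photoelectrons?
3.1462 V

The stopping potential V_s satisfies: eV_s = KE_max

First, find KE_max using Einstein's equation:
E_photon = hc/λ = 5.7162 eV
KE_max = E_photon - φ = 5.7162 - 2.57 = 3.1462 eV

Since eV_s = KE_max:
V_s = KE_max/e = 3.1462 V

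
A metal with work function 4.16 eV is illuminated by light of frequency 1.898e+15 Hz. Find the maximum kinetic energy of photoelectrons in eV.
3.6895 eV

Using Einstein's photoelectric equation: KE_max = hf - φ

First, calculate the photon energy:
E_photon = hf = (6.626×10⁻³⁴ J·s)(1.898e+15 Hz)
E_photon = 7.8495 eV

Then, the maximum kinetic energy:
KE_max = E_photon - φ = 7.8495 eV - 4.16 eV = 3.6895 eV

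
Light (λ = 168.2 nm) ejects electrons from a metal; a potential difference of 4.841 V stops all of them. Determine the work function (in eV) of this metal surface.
2.53 eV

The stopping potential gives the maximum kinetic energy: KE_max = eV_s = 4.841 eV

From Einstein's photoelectric equation: KE_max = hc/λ - φ
Rearranging: φ = hc/λ - KE_max

Calculate photon energy:
E_photon = hc/λ = (6.626×10⁻³⁴ J·s)(3×10⁸ m/s) / (168.2×10⁻⁹ m) = 7.3712 eV

Therefore:
φ = 7.3712 - 4.841 = 2.53 eV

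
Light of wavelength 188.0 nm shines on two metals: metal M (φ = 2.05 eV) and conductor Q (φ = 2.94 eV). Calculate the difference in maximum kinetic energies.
0.8900 eV

Using KE_max = hc/λ - φ for each metal:

Photon energy: E = hc/λ = 6.5949 eV

For metal M (φ₁ = 2.05 eV):
KE₁ = E - φ₁ = 6.5949 - 2.05 = 4.5449 eV

For conductor Q (φ₂ = 2.94 eV):
KE₂ = E - φ₂ = 6.5949 - 2.94 = 3.6549 eV

Difference:
ΔKE = KE₁ - KE₂ = 4.5449 - 3.6549 = 0.8900 eV

Note: The difference equals the difference in work functions: 2.94 - 2.05 = 0.89 eV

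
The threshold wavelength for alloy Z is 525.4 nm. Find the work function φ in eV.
2.36 eV

At the threshold wavelength, photon energy equals work function:
φ = hc/λ₀

Calculating:
φ = (6.626×10⁻³⁴ J·s)(3×10⁸ m/s) / (525.4×10⁻⁹ m)
φ = 2.36 eV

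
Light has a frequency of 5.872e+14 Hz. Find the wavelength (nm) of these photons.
510.55 nm

Using the wave equation: c = fλ

Solving for wavelength:
λ = c/f = (3×10⁸ m/s) / (5.872e+14 Hz)
λ = 510.55 nm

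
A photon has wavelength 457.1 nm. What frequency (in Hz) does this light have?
6.5586e+14 Hz

Using the wave equation: c = fλ

Solving for frequency:
f = c/λ = (3×10⁸ m/s) / (457.1×10⁻⁹ m)
f = 6.5586e+14 Hz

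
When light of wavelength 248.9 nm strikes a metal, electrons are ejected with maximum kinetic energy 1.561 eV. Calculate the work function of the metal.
3.42 eV

From Einstein's photoelectric equation: KE_max = hf - φ = hc/λ - φ

Rearranging for φ:
φ = hc/λ - KE_max

Calculate photon energy:
E_photon = hc/λ = 4.9813 eV

Therefore:
φ = 4.9813 - 1.561 = 3.42 eV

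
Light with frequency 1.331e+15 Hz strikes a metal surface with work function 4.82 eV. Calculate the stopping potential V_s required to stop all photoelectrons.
0.6846 V

The stopping potential V_s satisfies: eV_s = KE_max

First, find KE_max using Einstein's equation:
E_photon = hf = (6.626×10⁻³⁴ J·s)(1.331e+15 Hz) = 5.5046 eV
KE_max = E_photon - φ = 5.5046 - 4.82 = 0.6846 eV

Since eV_s = KE_max:
V_s = KE_max/e = 0.6846 V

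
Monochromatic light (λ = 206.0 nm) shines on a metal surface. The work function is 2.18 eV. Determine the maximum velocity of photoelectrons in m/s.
1.1620e+06 m/s

First, find the maximum kinetic energy:
E_photon = hc/λ = 6.0187 eV
KE_max = E_photon - φ = 6.0187 - 2.18 = 3.8387 eV

Convert to Joules: KE_max = 3.8387 × 1.602×10⁻¹⁹ J = 6.1502e-19 J

Then use KE = ½mv² to find velocity:
v = √(2·KE/m) = √(2 × 6.1502e-19 J / 9.109e-31 kg)
v = 1.1620e+06 m/s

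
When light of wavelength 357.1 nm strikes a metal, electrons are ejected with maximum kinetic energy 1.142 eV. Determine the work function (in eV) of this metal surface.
2.33 eV

From Einstein's photoelectric equation: KE_max = hf - φ = hc/λ - φ

Rearranging for φ:
φ = hc/λ - KE_max

Calculate photon energy:
E_photon = hc/λ = 3.4720 eV

Therefore:
φ = 3.4720 - 1.142 = 2.33 eV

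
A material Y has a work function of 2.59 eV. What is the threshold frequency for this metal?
6.2626e+14 Hz

The threshold frequency is when the photon energy equals the work function:
hf₀ = φ

Solving for f₀:
f₀ = φ/h = (2.59 eV × 1.602×10⁻¹⁹ J/eV) / (6.626×10⁻³⁴ J·s)
f₀ = 6.2626e+14 Hz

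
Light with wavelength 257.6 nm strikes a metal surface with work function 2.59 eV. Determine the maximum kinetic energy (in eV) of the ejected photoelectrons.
2.2231 eV

Using Einstein's photoelectric equation: KE_max = hf - φ = hc/λ - φ

First, calculate the photon energy:
E_photon = hc/λ = (6.626×10⁻³⁴ J·s)(3×10⁸ m/s) / (257.6×10⁻⁹ m)
E_photon = 4.8131 eV

Then, the maximum kinetic energy:
KE_max = E_photon - φ = 4.8131 eV - 2.59 eV = 2.2231 eV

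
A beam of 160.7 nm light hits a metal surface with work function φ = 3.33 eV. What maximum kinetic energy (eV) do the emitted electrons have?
4.3853 eV

Using Einstein's photoelectric equation: KE_max = hf - φ = hc/λ - φ

First, calculate the photon energy:
E_photon = hc/λ = (6.626×10⁻³⁴ J·s)(3×10⁸ m/s) / (160.7×10⁻⁹ m)
E_photon = 7.7153 eV

Then, the maximum kinetic energy:
KE_max = E_photon - φ = 7.7153 eV - 3.33 eV = 4.3853 eV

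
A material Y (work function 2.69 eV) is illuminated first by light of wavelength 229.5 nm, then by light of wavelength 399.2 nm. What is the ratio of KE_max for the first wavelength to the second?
6.5230

Using Einstein's equation: KE_max = hc/λ - φ

For λ₁ = 229.5 nm:
E₁ = hc/λ₁ = 5.4024 eV
KE₁ = E₁ - φ = 5.4024 - 2.69 = 2.7124 eV

For λ₂ = 399.2 nm:
E₂ = hc/λ₂ = 3.1058 eV
KE₂ = E₂ - φ = 3.1058 - 2.69 = 0.4158 eV

Ratio: KE₁/KE₂ = 2.7124/0.4158 = 6.5230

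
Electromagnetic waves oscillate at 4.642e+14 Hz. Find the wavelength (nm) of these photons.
645.83 nm

Using the wave equation: c = fλ

Solving for wavelength:
λ = c/f = (3×10⁸ m/s) / (4.642e+14 Hz)
λ = 645.83 nm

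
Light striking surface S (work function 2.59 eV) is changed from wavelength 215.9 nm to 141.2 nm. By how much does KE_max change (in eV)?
3.0381 eV

Using Einstein's equation: KE_max = hc/λ - φ

For λ₁ = 215.9 nm:
KE₁ = hc/λ₁ - φ = 5.7427 - 2.59 = 3.1527 eV

For λ₂ = 141.2 nm:
KE₂ = hc/λ₂ - φ = 8.7808 - 2.59 = 6.1908 eV

Change in KE:
ΔKE = KE₂ - KE₁ = 6.1908 - 3.1527 = 3.0381 eV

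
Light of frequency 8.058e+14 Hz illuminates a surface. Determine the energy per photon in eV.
3.3325 eV

Using E = hf:

E = hf = (6.626×10⁻³⁴ J·s)(8.058e+14 Hz)
E = 3.3325 eV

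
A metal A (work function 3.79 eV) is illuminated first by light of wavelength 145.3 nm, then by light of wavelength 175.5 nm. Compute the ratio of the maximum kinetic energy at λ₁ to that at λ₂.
1.4484

Using Einstein's equation: KE_max = hc/λ - φ

For λ₁ = 145.3 nm:
E₁ = hc/λ₁ = 8.5330 eV
KE₁ = E₁ - φ = 8.5330 - 3.79 = 4.7430 eV

For λ₂ = 175.5 nm:
E₂ = hc/λ₂ = 7.0646 eV
KE₂ = E₂ - φ = 7.0646 - 3.79 = 3.2746 eV

Ratio: KE₁/KE₂ = 4.7430/3.2746 = 1.4484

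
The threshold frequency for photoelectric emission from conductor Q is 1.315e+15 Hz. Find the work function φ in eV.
5.44 eV

At the threshold frequency, photon energy equals work function:
φ = hf₀

Calculating:
φ = (6.626×10⁻³⁴ J·s)(1.315e+15 Hz)
φ = 5.44 eV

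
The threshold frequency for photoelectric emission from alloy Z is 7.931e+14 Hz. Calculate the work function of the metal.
3.28 eV

At the threshold frequency, photon energy equals work function:
φ = hf₀

Calculating:
φ = (6.626×10⁻³⁴ J·s)(7.931e+14 Hz)
φ = 3.28 eV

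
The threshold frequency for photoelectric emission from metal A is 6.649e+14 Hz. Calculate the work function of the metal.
2.75 eV

At the threshold frequency, photon energy equals work function:
φ = hf₀

Calculating:
φ = (6.626×10⁻³⁴ J·s)(6.649e+14 Hz)
φ = 2.75 eV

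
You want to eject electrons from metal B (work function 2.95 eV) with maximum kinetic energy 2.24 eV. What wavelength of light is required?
238.89 nm

From Einstein's equation: KE_max = hc/λ - φ

Rearranging for λ:
hc/λ = KE_max + φ
λ = hc/(KE_max + φ)

Required photon energy:
E_photon = KE_max + φ = 2.24 + 2.95 = 5.19 eV

Required wavelength:
λ = hc/E_photon = (6.626×10⁻³⁴)(3×10⁸) / (5.19 × 1.602×10⁻¹⁹)
λ = 238.89 nm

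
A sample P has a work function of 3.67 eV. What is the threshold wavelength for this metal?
337.83 nm

The threshold wavelength is when the photon energy equals the work function:
hc/λ₀ = φ

Solving for λ₀:
λ₀ = hc/φ = (6.626×10⁻³⁴ J·s)(3×10⁸ m/s) / (3.67 eV × 1.602×10⁻¹⁹ J/eV)
λ₀ = 337.83 nm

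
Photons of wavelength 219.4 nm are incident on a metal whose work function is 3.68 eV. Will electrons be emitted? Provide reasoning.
Yes

For photoemission, the photon energy must exceed the work function.

Photon energy: E = hc/λ = 5.6511 eV
Work function: φ = 3.68 eV

Since E_photon (5.6511 eV) > φ (3.68 eV), photoemission WILL occur.
The threshold wavelength is λ₀ = hc/φ = 336.9 nm.
Since 219.4 nm < 336.9 nm, the light has sufficient energy.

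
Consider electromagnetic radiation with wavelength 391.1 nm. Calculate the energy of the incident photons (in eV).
3.1701 eV

Using E = hf = hc/λ:

E = hc/λ = (6.626×10⁻³⁴ J·s)(3×10⁸ m/s) / (391.1×10⁻⁹ m)
E = 3.1701 eV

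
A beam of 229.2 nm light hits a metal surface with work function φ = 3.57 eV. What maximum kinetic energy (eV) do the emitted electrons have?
1.8394 eV

Using Einstein's photoelectric equation: KE_max = hf - φ = hc/λ - φ

First, calculate the photon energy:
E_photon = hc/λ = (6.626×10⁻³⁴ J·s)(3×10⁸ m/s) / (229.2×10⁻⁹ m)
E_photon = 5.4094 eV

Then, the maximum kinetic energy:
KE_max = E_photon - φ = 5.4094 eV - 3.57 eV = 1.8394 eV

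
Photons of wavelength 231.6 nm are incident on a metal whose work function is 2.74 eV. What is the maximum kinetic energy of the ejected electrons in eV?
2.6134 eV

Using Einstein's photoelectric equation: KE_max = hf - φ = hc/λ - φ

First, calculate the photon energy:
E_photon = hc/λ = (6.626×10⁻³⁴ J·s)(3×10⁸ m/s) / (231.6×10⁻⁹ m)
E_photon = 5.3534 eV

Then, the maximum kinetic energy:
KE_max = E_photon - φ = 5.3534 eV - 2.74 eV = 2.6134 eV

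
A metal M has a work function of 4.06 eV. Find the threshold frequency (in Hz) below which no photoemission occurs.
9.8170e+14 Hz

The threshold frequency is when the photon energy equals the work function:
hf₀ = φ

Solving for f₀:
f₀ = φ/h = (4.06 eV × 1.602×10⁻¹⁹ J/eV) / (6.626×10⁻³⁴ J·s)
f₀ = 9.8170e+14 Hz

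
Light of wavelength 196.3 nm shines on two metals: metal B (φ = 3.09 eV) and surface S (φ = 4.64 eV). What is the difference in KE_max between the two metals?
1.5500 eV

Using KE_max = hc/λ - φ for each metal:

Photon energy: E = hc/λ = 6.3161 eV

For metal B (φ₁ = 3.09 eV):
KE₁ = E - φ₁ = 6.3161 - 3.09 = 3.2261 eV

For surface S (φ₂ = 4.64 eV):
KE₂ = E - φ₂ = 6.3161 - 4.64 = 1.6761 eV

Difference:
ΔKE = KE₁ - KE₂ = 3.2261 - 1.6761 = 1.5500 eV

Note: The difference equals the difference in work functions: 4.64 - 3.09 = 1.55 eV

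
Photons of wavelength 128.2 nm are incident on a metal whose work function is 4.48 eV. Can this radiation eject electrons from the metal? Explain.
Yes

For photoemission, the photon energy must exceed the work function.

Photon energy: E = hc/λ = 9.6712 eV
Work function: φ = 4.48 eV

Since E_photon (9.6712 eV) > φ (4.48 eV), photoemission WILL occur.
The threshold wavelength is λ₀ = hc/φ = 276.8 nm.
Since 128.2 nm < 276.8 nm, the light has sufficient energy.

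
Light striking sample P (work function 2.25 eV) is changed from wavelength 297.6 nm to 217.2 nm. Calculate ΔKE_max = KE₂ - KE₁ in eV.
1.5422 eV

Using Einstein's equation: KE_max = hc/λ - φ

For λ₁ = 297.6 nm:
KE₁ = hc/λ₁ - φ = 4.1661 - 2.25 = 1.9161 eV

For λ₂ = 217.2 nm:
KE₂ = hc/λ₂ - φ = 5.7083 - 2.25 = 3.4583 eV

Change in KE:
ΔKE = KE₂ - KE₁ = 3.4583 - 1.9161 = 1.5422 eV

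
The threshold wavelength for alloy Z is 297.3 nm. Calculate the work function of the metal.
4.17 eV

At the threshold wavelength, photon energy equals work function:
φ = hc/λ₀

Calculating:
φ = (6.626×10⁻³⁴ J·s)(3×10⁸ m/s) / (297.3×10⁻⁹ m)
φ = 4.17 eV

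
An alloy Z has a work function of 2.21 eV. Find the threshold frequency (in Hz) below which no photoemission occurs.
5.3438e+14 Hz

The threshold frequency is when the photon energy equals the work function:
hf₀ = φ

Solving for f₀:
f₀ = φ/h = (2.21 eV × 1.602×10⁻¹⁹ J/eV) / (6.626×10⁻³⁴ J·s)
f₀ = 5.3438e+14 Hz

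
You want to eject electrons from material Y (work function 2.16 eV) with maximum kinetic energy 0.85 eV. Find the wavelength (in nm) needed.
411.91 nm

From Einstein's equation: KE_max = hc/λ - φ

Rearranging for λ:
hc/λ = KE_max + φ
λ = hc/(KE_max + φ)

Required photon energy:
E_photon = KE_max + φ = 0.85 + 2.16 = 3.01 eV

Required wavelength:
λ = hc/E_photon = (6.626×10⁻³⁴)(3×10⁸) / (3.01 × 1.602×10⁻¹⁹)
λ = 411.91 nm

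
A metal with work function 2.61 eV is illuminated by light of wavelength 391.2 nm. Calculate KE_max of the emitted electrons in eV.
0.5593 eV

Using Einstein's photoelectric equation: KE_max = hf - φ = hc/λ - φ

First, calculate the photon energy:
E_photon = hc/λ = (6.626×10⁻³⁴ J·s)(3×10⁸ m/s) / (391.2×10⁻⁹ m)
E_photon = 3.1693 eV

Then, the maximum kinetic energy:
KE_max = E_photon - φ = 3.1693 eV - 2.61 eV = 0.5593 eV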